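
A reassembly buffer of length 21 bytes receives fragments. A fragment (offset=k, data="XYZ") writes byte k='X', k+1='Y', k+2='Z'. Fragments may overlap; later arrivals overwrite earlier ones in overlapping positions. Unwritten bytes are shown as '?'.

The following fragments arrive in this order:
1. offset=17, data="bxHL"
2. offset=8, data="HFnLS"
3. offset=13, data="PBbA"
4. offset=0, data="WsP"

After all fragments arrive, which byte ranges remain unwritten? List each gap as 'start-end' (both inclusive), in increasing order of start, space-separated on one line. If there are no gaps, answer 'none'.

Answer: 3-7

Derivation:
Fragment 1: offset=17 len=4
Fragment 2: offset=8 len=5
Fragment 3: offset=13 len=4
Fragment 4: offset=0 len=3
Gaps: 3-7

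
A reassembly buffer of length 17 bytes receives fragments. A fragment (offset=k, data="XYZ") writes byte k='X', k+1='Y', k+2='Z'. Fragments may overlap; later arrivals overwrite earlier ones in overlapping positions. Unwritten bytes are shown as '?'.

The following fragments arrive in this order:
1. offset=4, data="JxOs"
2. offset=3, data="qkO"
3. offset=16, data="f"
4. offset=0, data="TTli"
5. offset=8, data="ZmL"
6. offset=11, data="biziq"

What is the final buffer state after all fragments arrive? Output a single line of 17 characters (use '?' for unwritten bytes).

Answer: TTlikOOsZmLbiziqf

Derivation:
Fragment 1: offset=4 data="JxOs" -> buffer=????JxOs?????????
Fragment 2: offset=3 data="qkO" -> buffer=???qkOOs?????????
Fragment 3: offset=16 data="f" -> buffer=???qkOOs????????f
Fragment 4: offset=0 data="TTli" -> buffer=TTlikOOs????????f
Fragment 5: offset=8 data="ZmL" -> buffer=TTlikOOsZmL?????f
Fragment 6: offset=11 data="biziq" -> buffer=TTlikOOsZmLbiziqf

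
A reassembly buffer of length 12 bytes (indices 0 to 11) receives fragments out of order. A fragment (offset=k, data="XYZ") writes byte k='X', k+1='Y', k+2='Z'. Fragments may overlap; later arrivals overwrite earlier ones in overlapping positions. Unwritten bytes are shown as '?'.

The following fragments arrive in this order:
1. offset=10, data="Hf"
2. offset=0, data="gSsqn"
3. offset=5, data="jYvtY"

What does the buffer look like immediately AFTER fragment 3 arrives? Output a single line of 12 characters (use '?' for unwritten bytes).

Fragment 1: offset=10 data="Hf" -> buffer=??????????Hf
Fragment 2: offset=0 data="gSsqn" -> buffer=gSsqn?????Hf
Fragment 3: offset=5 data="jYvtY" -> buffer=gSsqnjYvtYHf

Answer: gSsqnjYvtYHf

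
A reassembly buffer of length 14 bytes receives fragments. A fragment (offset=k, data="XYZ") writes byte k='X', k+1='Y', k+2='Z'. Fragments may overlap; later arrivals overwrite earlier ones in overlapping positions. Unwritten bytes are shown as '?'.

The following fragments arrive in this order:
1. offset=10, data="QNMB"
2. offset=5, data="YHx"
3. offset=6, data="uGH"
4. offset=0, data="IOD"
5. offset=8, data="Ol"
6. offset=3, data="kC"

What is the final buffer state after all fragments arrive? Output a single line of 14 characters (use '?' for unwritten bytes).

Fragment 1: offset=10 data="QNMB" -> buffer=??????????QNMB
Fragment 2: offset=5 data="YHx" -> buffer=?????YHx??QNMB
Fragment 3: offset=6 data="uGH" -> buffer=?????YuGH?QNMB
Fragment 4: offset=0 data="IOD" -> buffer=IOD??YuGH?QNMB
Fragment 5: offset=8 data="Ol" -> buffer=IOD??YuGOlQNMB
Fragment 6: offset=3 data="kC" -> buffer=IODkCYuGOlQNMB

Answer: IODkCYuGOlQNMB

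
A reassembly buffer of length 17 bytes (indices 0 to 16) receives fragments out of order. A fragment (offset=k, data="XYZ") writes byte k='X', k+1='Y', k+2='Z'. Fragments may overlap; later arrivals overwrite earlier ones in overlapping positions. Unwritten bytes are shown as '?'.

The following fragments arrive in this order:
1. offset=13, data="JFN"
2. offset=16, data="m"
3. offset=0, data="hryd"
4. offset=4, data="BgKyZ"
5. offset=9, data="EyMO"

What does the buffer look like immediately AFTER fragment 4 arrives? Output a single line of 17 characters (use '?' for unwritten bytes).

Answer: hrydBgKyZ????JFNm

Derivation:
Fragment 1: offset=13 data="JFN" -> buffer=?????????????JFN?
Fragment 2: offset=16 data="m" -> buffer=?????????????JFNm
Fragment 3: offset=0 data="hryd" -> buffer=hryd?????????JFNm
Fragment 4: offset=4 data="BgKyZ" -> buffer=hrydBgKyZ????JFNm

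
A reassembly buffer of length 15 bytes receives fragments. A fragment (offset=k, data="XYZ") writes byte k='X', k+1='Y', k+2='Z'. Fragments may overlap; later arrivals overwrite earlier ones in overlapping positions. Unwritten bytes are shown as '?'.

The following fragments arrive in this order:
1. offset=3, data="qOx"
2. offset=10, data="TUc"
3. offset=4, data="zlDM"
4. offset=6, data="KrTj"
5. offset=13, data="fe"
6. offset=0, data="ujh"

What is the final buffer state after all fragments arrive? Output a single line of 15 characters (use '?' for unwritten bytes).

Fragment 1: offset=3 data="qOx" -> buffer=???qOx?????????
Fragment 2: offset=10 data="TUc" -> buffer=???qOx????TUc??
Fragment 3: offset=4 data="zlDM" -> buffer=???qzlDM??TUc??
Fragment 4: offset=6 data="KrTj" -> buffer=???qzlKrTjTUc??
Fragment 5: offset=13 data="fe" -> buffer=???qzlKrTjTUcfe
Fragment 6: offset=0 data="ujh" -> buffer=ujhqzlKrTjTUcfe

Answer: ujhqzlKrTjTUcfe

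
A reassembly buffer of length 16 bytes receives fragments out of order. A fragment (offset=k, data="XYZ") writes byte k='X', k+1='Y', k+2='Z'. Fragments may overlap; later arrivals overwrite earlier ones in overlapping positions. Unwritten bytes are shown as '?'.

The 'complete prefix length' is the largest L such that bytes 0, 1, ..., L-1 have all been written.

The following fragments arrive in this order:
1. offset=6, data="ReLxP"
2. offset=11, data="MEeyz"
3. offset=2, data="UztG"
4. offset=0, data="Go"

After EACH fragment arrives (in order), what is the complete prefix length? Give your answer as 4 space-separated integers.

Fragment 1: offset=6 data="ReLxP" -> buffer=??????ReLxP????? -> prefix_len=0
Fragment 2: offset=11 data="MEeyz" -> buffer=??????ReLxPMEeyz -> prefix_len=0
Fragment 3: offset=2 data="UztG" -> buffer=??UztGReLxPMEeyz -> prefix_len=0
Fragment 4: offset=0 data="Go" -> buffer=GoUztGReLxPMEeyz -> prefix_len=16

Answer: 0 0 0 16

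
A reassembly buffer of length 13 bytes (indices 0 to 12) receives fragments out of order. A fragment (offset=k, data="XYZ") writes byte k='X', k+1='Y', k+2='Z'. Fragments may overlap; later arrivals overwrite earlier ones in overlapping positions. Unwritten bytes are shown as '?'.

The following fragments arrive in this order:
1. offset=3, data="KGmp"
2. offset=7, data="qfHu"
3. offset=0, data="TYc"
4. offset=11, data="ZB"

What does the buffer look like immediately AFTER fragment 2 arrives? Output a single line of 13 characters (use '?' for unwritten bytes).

Answer: ???KGmpqfHu??

Derivation:
Fragment 1: offset=3 data="KGmp" -> buffer=???KGmp??????
Fragment 2: offset=7 data="qfHu" -> buffer=???KGmpqfHu??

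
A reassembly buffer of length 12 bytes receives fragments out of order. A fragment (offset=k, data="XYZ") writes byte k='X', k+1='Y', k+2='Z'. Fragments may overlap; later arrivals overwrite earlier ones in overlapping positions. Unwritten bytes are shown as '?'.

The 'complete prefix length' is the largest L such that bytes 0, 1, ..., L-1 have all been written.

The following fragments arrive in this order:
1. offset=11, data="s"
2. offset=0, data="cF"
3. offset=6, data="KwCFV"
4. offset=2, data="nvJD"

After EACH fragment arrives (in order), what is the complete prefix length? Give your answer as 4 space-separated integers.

Answer: 0 2 2 12

Derivation:
Fragment 1: offset=11 data="s" -> buffer=???????????s -> prefix_len=0
Fragment 2: offset=0 data="cF" -> buffer=cF?????????s -> prefix_len=2
Fragment 3: offset=6 data="KwCFV" -> buffer=cF????KwCFVs -> prefix_len=2
Fragment 4: offset=2 data="nvJD" -> buffer=cFnvJDKwCFVs -> prefix_len=12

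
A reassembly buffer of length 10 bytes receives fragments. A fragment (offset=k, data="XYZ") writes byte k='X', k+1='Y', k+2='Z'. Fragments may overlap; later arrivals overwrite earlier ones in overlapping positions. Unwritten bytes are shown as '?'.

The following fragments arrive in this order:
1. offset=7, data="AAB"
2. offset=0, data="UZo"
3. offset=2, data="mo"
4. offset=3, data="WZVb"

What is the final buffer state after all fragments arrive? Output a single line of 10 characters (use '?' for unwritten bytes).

Answer: UZmWZVbAAB

Derivation:
Fragment 1: offset=7 data="AAB" -> buffer=???????AAB
Fragment 2: offset=0 data="UZo" -> buffer=UZo????AAB
Fragment 3: offset=2 data="mo" -> buffer=UZmo???AAB
Fragment 4: offset=3 data="WZVb" -> buffer=UZmWZVbAAB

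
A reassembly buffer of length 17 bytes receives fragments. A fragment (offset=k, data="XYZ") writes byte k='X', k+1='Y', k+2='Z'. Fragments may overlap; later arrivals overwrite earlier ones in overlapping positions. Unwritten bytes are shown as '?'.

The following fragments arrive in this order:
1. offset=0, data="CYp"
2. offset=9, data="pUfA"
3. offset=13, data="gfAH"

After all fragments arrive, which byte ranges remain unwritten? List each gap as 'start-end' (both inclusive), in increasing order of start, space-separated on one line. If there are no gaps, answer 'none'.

Fragment 1: offset=0 len=3
Fragment 2: offset=9 len=4
Fragment 3: offset=13 len=4
Gaps: 3-8

Answer: 3-8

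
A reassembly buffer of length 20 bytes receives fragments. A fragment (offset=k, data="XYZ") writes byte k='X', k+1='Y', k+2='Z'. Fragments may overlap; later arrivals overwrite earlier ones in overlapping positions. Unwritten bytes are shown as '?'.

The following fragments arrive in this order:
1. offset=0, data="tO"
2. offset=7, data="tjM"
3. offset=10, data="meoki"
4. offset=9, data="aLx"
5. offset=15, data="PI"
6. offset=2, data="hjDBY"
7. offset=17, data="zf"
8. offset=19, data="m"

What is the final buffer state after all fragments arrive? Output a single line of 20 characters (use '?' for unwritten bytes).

Answer: tOhjDBYtjaLxokiPIzfm

Derivation:
Fragment 1: offset=0 data="tO" -> buffer=tO??????????????????
Fragment 2: offset=7 data="tjM" -> buffer=tO?????tjM??????????
Fragment 3: offset=10 data="meoki" -> buffer=tO?????tjMmeoki?????
Fragment 4: offset=9 data="aLx" -> buffer=tO?????tjaLxoki?????
Fragment 5: offset=15 data="PI" -> buffer=tO?????tjaLxokiPI???
Fragment 6: offset=2 data="hjDBY" -> buffer=tOhjDBYtjaLxokiPI???
Fragment 7: offset=17 data="zf" -> buffer=tOhjDBYtjaLxokiPIzf?
Fragment 8: offset=19 data="m" -> buffer=tOhjDBYtjaLxokiPIzfm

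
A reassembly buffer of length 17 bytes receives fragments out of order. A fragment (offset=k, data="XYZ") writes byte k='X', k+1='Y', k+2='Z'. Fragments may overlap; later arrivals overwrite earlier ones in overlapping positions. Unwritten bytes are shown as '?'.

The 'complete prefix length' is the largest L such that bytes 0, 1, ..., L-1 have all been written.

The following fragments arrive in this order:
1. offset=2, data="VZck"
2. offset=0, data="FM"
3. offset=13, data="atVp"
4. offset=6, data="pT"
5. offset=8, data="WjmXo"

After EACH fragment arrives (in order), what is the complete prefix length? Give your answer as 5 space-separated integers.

Answer: 0 6 6 8 17

Derivation:
Fragment 1: offset=2 data="VZck" -> buffer=??VZck??????????? -> prefix_len=0
Fragment 2: offset=0 data="FM" -> buffer=FMVZck??????????? -> prefix_len=6
Fragment 3: offset=13 data="atVp" -> buffer=FMVZck???????atVp -> prefix_len=6
Fragment 4: offset=6 data="pT" -> buffer=FMVZckpT?????atVp -> prefix_len=8
Fragment 5: offset=8 data="WjmXo" -> buffer=FMVZckpTWjmXoatVp -> prefix_len=17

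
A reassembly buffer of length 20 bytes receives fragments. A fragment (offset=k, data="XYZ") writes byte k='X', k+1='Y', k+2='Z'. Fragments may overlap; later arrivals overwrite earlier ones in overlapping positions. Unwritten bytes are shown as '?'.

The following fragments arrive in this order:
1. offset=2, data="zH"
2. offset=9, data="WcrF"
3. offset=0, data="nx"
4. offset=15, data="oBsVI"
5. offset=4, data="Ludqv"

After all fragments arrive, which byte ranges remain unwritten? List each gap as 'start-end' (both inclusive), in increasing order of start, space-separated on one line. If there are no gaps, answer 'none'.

Fragment 1: offset=2 len=2
Fragment 2: offset=9 len=4
Fragment 3: offset=0 len=2
Fragment 4: offset=15 len=5
Fragment 5: offset=4 len=5
Gaps: 13-14

Answer: 13-14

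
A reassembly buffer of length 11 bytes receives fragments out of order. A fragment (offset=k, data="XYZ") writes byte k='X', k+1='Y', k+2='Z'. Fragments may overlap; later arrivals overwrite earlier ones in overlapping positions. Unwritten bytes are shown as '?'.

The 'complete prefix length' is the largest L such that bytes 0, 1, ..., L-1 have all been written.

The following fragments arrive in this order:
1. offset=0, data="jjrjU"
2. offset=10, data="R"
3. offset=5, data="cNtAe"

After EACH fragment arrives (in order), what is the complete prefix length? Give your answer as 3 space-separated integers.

Fragment 1: offset=0 data="jjrjU" -> buffer=jjrjU?????? -> prefix_len=5
Fragment 2: offset=10 data="R" -> buffer=jjrjU?????R -> prefix_len=5
Fragment 3: offset=5 data="cNtAe" -> buffer=jjrjUcNtAeR -> prefix_len=11

Answer: 5 5 11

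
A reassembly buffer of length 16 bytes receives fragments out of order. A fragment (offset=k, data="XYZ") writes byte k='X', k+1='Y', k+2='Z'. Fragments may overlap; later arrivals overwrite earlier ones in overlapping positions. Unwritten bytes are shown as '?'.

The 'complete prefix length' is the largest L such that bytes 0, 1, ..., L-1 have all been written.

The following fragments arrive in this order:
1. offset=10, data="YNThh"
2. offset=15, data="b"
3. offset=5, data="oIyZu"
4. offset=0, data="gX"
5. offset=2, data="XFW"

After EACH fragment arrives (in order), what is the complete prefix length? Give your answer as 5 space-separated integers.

Answer: 0 0 0 2 16

Derivation:
Fragment 1: offset=10 data="YNThh" -> buffer=??????????YNThh? -> prefix_len=0
Fragment 2: offset=15 data="b" -> buffer=??????????YNThhb -> prefix_len=0
Fragment 3: offset=5 data="oIyZu" -> buffer=?????oIyZuYNThhb -> prefix_len=0
Fragment 4: offset=0 data="gX" -> buffer=gX???oIyZuYNThhb -> prefix_len=2
Fragment 5: offset=2 data="XFW" -> buffer=gXXFWoIyZuYNThhb -> prefix_len=16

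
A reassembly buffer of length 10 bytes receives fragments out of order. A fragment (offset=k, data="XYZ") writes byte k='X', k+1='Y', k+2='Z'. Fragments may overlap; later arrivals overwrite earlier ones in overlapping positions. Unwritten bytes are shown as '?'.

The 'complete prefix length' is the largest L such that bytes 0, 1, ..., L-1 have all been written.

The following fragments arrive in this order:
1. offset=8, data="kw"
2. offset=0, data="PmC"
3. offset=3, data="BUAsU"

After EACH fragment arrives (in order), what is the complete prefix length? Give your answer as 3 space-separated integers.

Fragment 1: offset=8 data="kw" -> buffer=????????kw -> prefix_len=0
Fragment 2: offset=0 data="PmC" -> buffer=PmC?????kw -> prefix_len=3
Fragment 3: offset=3 data="BUAsU" -> buffer=PmCBUAsUkw -> prefix_len=10

Answer: 0 3 10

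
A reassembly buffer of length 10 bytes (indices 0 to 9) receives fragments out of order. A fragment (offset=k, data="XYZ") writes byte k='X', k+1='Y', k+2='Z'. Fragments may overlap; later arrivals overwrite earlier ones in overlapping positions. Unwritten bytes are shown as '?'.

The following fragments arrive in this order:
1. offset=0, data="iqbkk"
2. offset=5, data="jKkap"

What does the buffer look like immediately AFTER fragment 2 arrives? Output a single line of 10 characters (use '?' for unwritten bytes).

Answer: iqbkkjKkap

Derivation:
Fragment 1: offset=0 data="iqbkk" -> buffer=iqbkk?????
Fragment 2: offset=5 data="jKkap" -> buffer=iqbkkjKkap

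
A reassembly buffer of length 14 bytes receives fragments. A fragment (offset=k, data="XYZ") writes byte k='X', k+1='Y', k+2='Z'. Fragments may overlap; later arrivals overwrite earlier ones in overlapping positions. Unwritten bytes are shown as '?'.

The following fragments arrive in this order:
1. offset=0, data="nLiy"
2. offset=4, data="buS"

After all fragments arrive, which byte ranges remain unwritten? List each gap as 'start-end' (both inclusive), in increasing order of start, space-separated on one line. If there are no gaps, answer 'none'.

Answer: 7-13

Derivation:
Fragment 1: offset=0 len=4
Fragment 2: offset=4 len=3
Gaps: 7-13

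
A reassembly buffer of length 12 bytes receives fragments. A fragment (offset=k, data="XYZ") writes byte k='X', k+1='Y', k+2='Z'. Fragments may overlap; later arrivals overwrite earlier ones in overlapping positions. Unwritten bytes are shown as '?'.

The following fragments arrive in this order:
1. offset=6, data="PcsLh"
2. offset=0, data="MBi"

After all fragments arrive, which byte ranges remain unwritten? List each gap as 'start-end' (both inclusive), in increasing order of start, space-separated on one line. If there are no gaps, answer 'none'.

Answer: 3-5 11-11

Derivation:
Fragment 1: offset=6 len=5
Fragment 2: offset=0 len=3
Gaps: 3-5 11-11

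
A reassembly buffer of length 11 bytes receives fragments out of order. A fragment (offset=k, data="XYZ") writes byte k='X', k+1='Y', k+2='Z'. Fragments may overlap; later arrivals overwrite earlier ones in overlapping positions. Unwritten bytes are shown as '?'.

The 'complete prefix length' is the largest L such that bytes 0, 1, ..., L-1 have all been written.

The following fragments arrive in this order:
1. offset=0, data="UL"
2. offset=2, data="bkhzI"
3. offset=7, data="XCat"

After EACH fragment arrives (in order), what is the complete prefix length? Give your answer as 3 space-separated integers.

Fragment 1: offset=0 data="UL" -> buffer=UL????????? -> prefix_len=2
Fragment 2: offset=2 data="bkhzI" -> buffer=ULbkhzI???? -> prefix_len=7
Fragment 3: offset=7 data="XCat" -> buffer=ULbkhzIXCat -> prefix_len=11

Answer: 2 7 11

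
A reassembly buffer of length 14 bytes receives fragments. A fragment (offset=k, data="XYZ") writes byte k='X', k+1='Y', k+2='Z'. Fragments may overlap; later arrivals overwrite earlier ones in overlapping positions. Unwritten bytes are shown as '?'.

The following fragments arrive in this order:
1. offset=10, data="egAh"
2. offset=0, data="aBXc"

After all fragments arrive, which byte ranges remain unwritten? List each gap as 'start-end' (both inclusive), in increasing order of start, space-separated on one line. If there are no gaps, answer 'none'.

Answer: 4-9

Derivation:
Fragment 1: offset=10 len=4
Fragment 2: offset=0 len=4
Gaps: 4-9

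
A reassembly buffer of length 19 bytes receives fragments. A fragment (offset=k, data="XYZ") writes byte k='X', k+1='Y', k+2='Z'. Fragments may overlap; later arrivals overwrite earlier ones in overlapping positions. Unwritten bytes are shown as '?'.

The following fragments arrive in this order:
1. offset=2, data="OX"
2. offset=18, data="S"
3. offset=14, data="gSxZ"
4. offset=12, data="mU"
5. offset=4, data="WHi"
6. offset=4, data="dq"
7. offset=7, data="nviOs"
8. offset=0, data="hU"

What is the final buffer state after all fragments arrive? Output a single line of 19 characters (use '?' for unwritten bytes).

Answer: hUOXdqinviOsmUgSxZS

Derivation:
Fragment 1: offset=2 data="OX" -> buffer=??OX???????????????
Fragment 2: offset=18 data="S" -> buffer=??OX??????????????S
Fragment 3: offset=14 data="gSxZ" -> buffer=??OX??????????gSxZS
Fragment 4: offset=12 data="mU" -> buffer=??OX????????mUgSxZS
Fragment 5: offset=4 data="WHi" -> buffer=??OXWHi?????mUgSxZS
Fragment 6: offset=4 data="dq" -> buffer=??OXdqi?????mUgSxZS
Fragment 7: offset=7 data="nviOs" -> buffer=??OXdqinviOsmUgSxZS
Fragment 8: offset=0 data="hU" -> buffer=hUOXdqinviOsmUgSxZS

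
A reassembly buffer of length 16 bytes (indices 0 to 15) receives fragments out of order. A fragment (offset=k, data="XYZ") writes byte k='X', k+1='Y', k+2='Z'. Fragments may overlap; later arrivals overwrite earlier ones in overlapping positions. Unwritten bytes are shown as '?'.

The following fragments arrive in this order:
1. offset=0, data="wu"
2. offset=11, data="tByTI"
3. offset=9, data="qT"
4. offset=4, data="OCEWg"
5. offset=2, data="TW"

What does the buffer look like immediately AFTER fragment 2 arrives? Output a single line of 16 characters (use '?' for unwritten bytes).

Fragment 1: offset=0 data="wu" -> buffer=wu??????????????
Fragment 2: offset=11 data="tByTI" -> buffer=wu?????????tByTI

Answer: wu?????????tByTI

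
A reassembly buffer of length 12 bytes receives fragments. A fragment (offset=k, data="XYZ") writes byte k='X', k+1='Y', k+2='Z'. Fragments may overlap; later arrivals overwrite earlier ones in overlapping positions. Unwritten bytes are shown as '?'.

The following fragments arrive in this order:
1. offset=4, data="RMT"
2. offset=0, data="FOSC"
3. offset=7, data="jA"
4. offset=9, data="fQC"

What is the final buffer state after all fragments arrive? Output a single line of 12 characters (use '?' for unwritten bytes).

Fragment 1: offset=4 data="RMT" -> buffer=????RMT?????
Fragment 2: offset=0 data="FOSC" -> buffer=FOSCRMT?????
Fragment 3: offset=7 data="jA" -> buffer=FOSCRMTjA???
Fragment 4: offset=9 data="fQC" -> buffer=FOSCRMTjAfQC

Answer: FOSCRMTjAfQC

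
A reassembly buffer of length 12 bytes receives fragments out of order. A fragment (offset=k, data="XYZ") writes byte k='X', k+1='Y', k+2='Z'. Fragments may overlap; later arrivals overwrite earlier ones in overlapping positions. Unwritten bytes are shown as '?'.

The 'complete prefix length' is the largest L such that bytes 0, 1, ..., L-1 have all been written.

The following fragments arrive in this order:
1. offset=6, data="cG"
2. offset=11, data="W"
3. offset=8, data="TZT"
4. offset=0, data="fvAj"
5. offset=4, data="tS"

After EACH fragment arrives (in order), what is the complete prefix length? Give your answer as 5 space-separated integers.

Answer: 0 0 0 4 12

Derivation:
Fragment 1: offset=6 data="cG" -> buffer=??????cG???? -> prefix_len=0
Fragment 2: offset=11 data="W" -> buffer=??????cG???W -> prefix_len=0
Fragment 3: offset=8 data="TZT" -> buffer=??????cGTZTW -> prefix_len=0
Fragment 4: offset=0 data="fvAj" -> buffer=fvAj??cGTZTW -> prefix_len=4
Fragment 5: offset=4 data="tS" -> buffer=fvAjtScGTZTW -> prefix_len=12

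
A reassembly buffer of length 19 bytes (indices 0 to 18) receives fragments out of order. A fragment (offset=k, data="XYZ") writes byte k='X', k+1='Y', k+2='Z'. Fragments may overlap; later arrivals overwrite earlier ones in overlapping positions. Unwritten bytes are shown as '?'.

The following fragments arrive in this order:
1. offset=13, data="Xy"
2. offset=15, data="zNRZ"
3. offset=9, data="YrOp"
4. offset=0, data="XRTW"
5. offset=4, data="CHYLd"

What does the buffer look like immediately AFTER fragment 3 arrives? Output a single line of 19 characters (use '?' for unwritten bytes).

Fragment 1: offset=13 data="Xy" -> buffer=?????????????Xy????
Fragment 2: offset=15 data="zNRZ" -> buffer=?????????????XyzNRZ
Fragment 3: offset=9 data="YrOp" -> buffer=?????????YrOpXyzNRZ

Answer: ?????????YrOpXyzNRZ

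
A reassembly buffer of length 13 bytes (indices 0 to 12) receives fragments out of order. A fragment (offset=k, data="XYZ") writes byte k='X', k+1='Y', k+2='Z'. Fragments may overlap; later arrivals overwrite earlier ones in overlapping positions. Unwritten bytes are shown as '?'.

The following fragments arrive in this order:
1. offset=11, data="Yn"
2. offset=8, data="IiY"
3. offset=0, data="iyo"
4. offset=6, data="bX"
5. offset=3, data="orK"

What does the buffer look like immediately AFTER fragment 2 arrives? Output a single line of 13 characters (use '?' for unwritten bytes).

Fragment 1: offset=11 data="Yn" -> buffer=???????????Yn
Fragment 2: offset=8 data="IiY" -> buffer=????????IiYYn

Answer: ????????IiYYn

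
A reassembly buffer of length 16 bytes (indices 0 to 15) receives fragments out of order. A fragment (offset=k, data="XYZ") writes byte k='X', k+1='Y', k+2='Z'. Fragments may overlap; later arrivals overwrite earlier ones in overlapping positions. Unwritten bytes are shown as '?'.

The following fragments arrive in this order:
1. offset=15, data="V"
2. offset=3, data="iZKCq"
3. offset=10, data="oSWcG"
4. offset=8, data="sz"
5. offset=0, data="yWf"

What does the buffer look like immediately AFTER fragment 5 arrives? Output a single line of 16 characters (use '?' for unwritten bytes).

Answer: yWfiZKCqszoSWcGV

Derivation:
Fragment 1: offset=15 data="V" -> buffer=???????????????V
Fragment 2: offset=3 data="iZKCq" -> buffer=???iZKCq???????V
Fragment 3: offset=10 data="oSWcG" -> buffer=???iZKCq??oSWcGV
Fragment 4: offset=8 data="sz" -> buffer=???iZKCqszoSWcGV
Fragment 5: offset=0 data="yWf" -> buffer=yWfiZKCqszoSWcGV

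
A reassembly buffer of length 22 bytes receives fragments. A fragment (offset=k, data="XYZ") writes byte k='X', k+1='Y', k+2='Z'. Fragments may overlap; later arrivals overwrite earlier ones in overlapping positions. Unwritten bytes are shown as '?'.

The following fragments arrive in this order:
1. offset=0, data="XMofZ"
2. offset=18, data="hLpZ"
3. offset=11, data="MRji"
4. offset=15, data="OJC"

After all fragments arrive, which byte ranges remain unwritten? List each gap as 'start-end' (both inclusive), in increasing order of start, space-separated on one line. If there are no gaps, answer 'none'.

Answer: 5-10

Derivation:
Fragment 1: offset=0 len=5
Fragment 2: offset=18 len=4
Fragment 3: offset=11 len=4
Fragment 4: offset=15 len=3
Gaps: 5-10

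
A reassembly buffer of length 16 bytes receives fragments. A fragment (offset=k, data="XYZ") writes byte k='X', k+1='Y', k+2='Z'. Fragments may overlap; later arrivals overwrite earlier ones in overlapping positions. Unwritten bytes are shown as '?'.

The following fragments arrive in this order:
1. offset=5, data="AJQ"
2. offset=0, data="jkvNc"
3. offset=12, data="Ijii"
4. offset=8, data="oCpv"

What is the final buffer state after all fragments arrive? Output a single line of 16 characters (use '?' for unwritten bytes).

Answer: jkvNcAJQoCpvIjii

Derivation:
Fragment 1: offset=5 data="AJQ" -> buffer=?????AJQ????????
Fragment 2: offset=0 data="jkvNc" -> buffer=jkvNcAJQ????????
Fragment 3: offset=12 data="Ijii" -> buffer=jkvNcAJQ????Ijii
Fragment 4: offset=8 data="oCpv" -> buffer=jkvNcAJQoCpvIjii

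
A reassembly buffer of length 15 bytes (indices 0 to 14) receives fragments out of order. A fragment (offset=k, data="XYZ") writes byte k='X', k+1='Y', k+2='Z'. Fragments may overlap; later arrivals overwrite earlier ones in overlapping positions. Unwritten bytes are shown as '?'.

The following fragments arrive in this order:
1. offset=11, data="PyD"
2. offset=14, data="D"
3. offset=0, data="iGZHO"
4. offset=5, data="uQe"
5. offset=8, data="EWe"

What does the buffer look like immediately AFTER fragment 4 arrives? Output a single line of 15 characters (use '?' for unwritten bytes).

Fragment 1: offset=11 data="PyD" -> buffer=???????????PyD?
Fragment 2: offset=14 data="D" -> buffer=???????????PyDD
Fragment 3: offset=0 data="iGZHO" -> buffer=iGZHO??????PyDD
Fragment 4: offset=5 data="uQe" -> buffer=iGZHOuQe???PyDD

Answer: iGZHOuQe???PyDD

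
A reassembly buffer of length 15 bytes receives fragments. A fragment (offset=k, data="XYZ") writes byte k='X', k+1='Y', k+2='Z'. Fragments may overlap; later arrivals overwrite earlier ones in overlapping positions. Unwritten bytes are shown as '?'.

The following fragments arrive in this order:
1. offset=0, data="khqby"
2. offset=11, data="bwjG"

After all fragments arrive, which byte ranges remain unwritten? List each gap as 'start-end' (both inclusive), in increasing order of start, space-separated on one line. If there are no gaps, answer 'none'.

Answer: 5-10

Derivation:
Fragment 1: offset=0 len=5
Fragment 2: offset=11 len=4
Gaps: 5-10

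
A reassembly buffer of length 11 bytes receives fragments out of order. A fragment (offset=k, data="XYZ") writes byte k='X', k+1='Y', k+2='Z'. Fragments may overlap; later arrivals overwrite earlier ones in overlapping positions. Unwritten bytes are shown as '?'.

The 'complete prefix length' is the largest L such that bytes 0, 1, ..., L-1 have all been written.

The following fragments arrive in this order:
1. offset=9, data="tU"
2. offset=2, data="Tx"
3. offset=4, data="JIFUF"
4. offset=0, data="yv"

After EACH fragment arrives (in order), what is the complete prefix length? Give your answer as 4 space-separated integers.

Answer: 0 0 0 11

Derivation:
Fragment 1: offset=9 data="tU" -> buffer=?????????tU -> prefix_len=0
Fragment 2: offset=2 data="Tx" -> buffer=??Tx?????tU -> prefix_len=0
Fragment 3: offset=4 data="JIFUF" -> buffer=??TxJIFUFtU -> prefix_len=0
Fragment 4: offset=0 data="yv" -> buffer=yvTxJIFUFtU -> prefix_len=11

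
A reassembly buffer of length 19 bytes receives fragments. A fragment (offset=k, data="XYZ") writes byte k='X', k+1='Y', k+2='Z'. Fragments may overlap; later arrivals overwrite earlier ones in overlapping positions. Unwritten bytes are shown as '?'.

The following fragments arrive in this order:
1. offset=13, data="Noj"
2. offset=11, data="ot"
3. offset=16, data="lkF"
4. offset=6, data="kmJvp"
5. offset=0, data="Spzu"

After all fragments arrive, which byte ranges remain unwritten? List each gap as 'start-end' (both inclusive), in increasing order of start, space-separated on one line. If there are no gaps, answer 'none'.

Answer: 4-5

Derivation:
Fragment 1: offset=13 len=3
Fragment 2: offset=11 len=2
Fragment 3: offset=16 len=3
Fragment 4: offset=6 len=5
Fragment 5: offset=0 len=4
Gaps: 4-5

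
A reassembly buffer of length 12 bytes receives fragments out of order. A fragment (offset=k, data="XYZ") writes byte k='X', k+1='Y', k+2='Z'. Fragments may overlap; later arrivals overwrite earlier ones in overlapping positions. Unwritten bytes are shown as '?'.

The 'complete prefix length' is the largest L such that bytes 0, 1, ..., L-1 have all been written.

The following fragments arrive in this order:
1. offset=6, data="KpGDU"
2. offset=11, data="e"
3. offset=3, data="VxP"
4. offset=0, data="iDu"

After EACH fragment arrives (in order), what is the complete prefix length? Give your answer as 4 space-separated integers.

Fragment 1: offset=6 data="KpGDU" -> buffer=??????KpGDU? -> prefix_len=0
Fragment 2: offset=11 data="e" -> buffer=??????KpGDUe -> prefix_len=0
Fragment 3: offset=3 data="VxP" -> buffer=???VxPKpGDUe -> prefix_len=0
Fragment 4: offset=0 data="iDu" -> buffer=iDuVxPKpGDUe -> prefix_len=12

Answer: 0 0 0 12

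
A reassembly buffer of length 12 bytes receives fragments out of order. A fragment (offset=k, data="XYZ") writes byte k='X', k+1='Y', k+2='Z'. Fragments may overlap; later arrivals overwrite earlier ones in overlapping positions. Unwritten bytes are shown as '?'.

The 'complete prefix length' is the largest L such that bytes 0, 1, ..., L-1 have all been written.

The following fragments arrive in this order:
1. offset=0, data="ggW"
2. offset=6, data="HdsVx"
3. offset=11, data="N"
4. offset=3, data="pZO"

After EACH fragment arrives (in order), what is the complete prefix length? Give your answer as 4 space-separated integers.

Fragment 1: offset=0 data="ggW" -> buffer=ggW????????? -> prefix_len=3
Fragment 2: offset=6 data="HdsVx" -> buffer=ggW???HdsVx? -> prefix_len=3
Fragment 3: offset=11 data="N" -> buffer=ggW???HdsVxN -> prefix_len=3
Fragment 4: offset=3 data="pZO" -> buffer=ggWpZOHdsVxN -> prefix_len=12

Answer: 3 3 3 12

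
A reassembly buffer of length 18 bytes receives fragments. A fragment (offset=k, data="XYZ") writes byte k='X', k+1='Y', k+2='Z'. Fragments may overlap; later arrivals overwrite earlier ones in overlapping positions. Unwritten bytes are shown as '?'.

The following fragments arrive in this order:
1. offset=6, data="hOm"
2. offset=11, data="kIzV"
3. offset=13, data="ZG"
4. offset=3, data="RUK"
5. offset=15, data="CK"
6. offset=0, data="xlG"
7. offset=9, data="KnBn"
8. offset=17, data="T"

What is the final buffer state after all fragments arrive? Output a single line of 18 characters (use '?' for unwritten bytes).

Fragment 1: offset=6 data="hOm" -> buffer=??????hOm?????????
Fragment 2: offset=11 data="kIzV" -> buffer=??????hOm??kIzV???
Fragment 3: offset=13 data="ZG" -> buffer=??????hOm??kIZG???
Fragment 4: offset=3 data="RUK" -> buffer=???RUKhOm??kIZG???
Fragment 5: offset=15 data="CK" -> buffer=???RUKhOm??kIZGCK?
Fragment 6: offset=0 data="xlG" -> buffer=xlGRUKhOm??kIZGCK?
Fragment 7: offset=9 data="KnBn" -> buffer=xlGRUKhOmKnBnZGCK?
Fragment 8: offset=17 data="T" -> buffer=xlGRUKhOmKnBnZGCKT

Answer: xlGRUKhOmKnBnZGCKT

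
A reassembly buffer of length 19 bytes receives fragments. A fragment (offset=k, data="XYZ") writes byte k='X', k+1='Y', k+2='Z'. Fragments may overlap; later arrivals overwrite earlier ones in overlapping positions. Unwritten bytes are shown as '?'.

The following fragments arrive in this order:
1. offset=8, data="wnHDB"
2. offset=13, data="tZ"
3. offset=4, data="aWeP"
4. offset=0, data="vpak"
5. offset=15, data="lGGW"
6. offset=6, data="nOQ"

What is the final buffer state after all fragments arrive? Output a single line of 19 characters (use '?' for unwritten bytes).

Fragment 1: offset=8 data="wnHDB" -> buffer=????????wnHDB??????
Fragment 2: offset=13 data="tZ" -> buffer=????????wnHDBtZ????
Fragment 3: offset=4 data="aWeP" -> buffer=????aWePwnHDBtZ????
Fragment 4: offset=0 data="vpak" -> buffer=vpakaWePwnHDBtZ????
Fragment 5: offset=15 data="lGGW" -> buffer=vpakaWePwnHDBtZlGGW
Fragment 6: offset=6 data="nOQ" -> buffer=vpakaWnOQnHDBtZlGGW

Answer: vpakaWnOQnHDBtZlGGW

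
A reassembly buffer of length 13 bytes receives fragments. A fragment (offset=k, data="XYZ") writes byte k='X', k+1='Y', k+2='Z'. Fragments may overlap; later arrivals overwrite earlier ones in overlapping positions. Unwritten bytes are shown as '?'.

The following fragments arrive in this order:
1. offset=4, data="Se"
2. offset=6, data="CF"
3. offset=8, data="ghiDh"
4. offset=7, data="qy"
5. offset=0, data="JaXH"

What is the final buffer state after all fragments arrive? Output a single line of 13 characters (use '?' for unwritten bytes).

Answer: JaXHSeCqyhiDh

Derivation:
Fragment 1: offset=4 data="Se" -> buffer=????Se???????
Fragment 2: offset=6 data="CF" -> buffer=????SeCF?????
Fragment 3: offset=8 data="ghiDh" -> buffer=????SeCFghiDh
Fragment 4: offset=7 data="qy" -> buffer=????SeCqyhiDh
Fragment 5: offset=0 data="JaXH" -> buffer=JaXHSeCqyhiDh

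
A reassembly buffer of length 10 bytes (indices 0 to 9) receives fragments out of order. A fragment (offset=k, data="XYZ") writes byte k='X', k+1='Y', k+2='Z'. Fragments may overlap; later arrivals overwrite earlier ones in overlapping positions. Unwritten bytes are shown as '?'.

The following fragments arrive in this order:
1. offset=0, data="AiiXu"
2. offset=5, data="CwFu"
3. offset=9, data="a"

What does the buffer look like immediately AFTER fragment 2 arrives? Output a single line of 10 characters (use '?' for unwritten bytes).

Answer: AiiXuCwFu?

Derivation:
Fragment 1: offset=0 data="AiiXu" -> buffer=AiiXu?????
Fragment 2: offset=5 data="CwFu" -> buffer=AiiXuCwFu?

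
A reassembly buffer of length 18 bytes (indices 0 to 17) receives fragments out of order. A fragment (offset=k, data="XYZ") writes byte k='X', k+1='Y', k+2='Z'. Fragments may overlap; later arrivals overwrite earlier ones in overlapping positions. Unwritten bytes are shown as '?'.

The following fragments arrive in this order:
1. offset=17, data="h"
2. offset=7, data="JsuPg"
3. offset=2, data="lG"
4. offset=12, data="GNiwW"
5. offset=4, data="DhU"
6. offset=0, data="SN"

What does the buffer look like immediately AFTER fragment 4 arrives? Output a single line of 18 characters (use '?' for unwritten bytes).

Answer: ??lG???JsuPgGNiwWh

Derivation:
Fragment 1: offset=17 data="h" -> buffer=?????????????????h
Fragment 2: offset=7 data="JsuPg" -> buffer=???????JsuPg?????h
Fragment 3: offset=2 data="lG" -> buffer=??lG???JsuPg?????h
Fragment 4: offset=12 data="GNiwW" -> buffer=??lG???JsuPgGNiwWh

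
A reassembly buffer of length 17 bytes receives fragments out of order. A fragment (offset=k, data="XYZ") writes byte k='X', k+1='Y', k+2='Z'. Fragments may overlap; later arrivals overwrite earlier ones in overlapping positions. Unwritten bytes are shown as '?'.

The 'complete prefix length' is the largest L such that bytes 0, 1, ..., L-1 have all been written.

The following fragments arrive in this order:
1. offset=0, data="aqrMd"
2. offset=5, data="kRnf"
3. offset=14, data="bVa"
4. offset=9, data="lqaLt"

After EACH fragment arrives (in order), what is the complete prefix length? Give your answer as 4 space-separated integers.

Fragment 1: offset=0 data="aqrMd" -> buffer=aqrMd???????????? -> prefix_len=5
Fragment 2: offset=5 data="kRnf" -> buffer=aqrMdkRnf???????? -> prefix_len=9
Fragment 3: offset=14 data="bVa" -> buffer=aqrMdkRnf?????bVa -> prefix_len=9
Fragment 4: offset=9 data="lqaLt" -> buffer=aqrMdkRnflqaLtbVa -> prefix_len=17

Answer: 5 9 9 17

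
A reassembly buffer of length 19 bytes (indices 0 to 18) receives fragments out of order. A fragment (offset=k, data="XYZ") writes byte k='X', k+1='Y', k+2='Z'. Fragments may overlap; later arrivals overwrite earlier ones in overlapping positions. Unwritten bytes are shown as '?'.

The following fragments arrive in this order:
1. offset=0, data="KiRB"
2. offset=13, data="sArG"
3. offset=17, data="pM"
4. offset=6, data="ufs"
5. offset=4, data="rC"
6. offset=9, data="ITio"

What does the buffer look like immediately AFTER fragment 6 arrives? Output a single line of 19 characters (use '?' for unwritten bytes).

Answer: KiRBrCufsITiosArGpM

Derivation:
Fragment 1: offset=0 data="KiRB" -> buffer=KiRB???????????????
Fragment 2: offset=13 data="sArG" -> buffer=KiRB?????????sArG??
Fragment 3: offset=17 data="pM" -> buffer=KiRB?????????sArGpM
Fragment 4: offset=6 data="ufs" -> buffer=KiRB??ufs????sArGpM
Fragment 5: offset=4 data="rC" -> buffer=KiRBrCufs????sArGpM
Fragment 6: offset=9 data="ITio" -> buffer=KiRBrCufsITiosArGpM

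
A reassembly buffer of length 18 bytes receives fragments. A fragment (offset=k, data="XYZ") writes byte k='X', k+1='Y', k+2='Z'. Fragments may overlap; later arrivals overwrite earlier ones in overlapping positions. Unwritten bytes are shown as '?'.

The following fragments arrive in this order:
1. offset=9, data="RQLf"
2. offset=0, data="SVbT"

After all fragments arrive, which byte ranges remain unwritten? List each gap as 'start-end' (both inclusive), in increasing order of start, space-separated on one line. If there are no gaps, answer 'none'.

Answer: 4-8 13-17

Derivation:
Fragment 1: offset=9 len=4
Fragment 2: offset=0 len=4
Gaps: 4-8 13-17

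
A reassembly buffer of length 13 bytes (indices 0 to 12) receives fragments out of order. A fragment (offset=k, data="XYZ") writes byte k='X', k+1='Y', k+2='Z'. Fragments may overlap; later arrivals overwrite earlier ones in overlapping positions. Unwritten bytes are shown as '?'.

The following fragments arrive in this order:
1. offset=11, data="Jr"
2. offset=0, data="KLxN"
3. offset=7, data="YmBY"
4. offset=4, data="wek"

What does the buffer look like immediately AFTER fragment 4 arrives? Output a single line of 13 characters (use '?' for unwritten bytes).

Answer: KLxNwekYmBYJr

Derivation:
Fragment 1: offset=11 data="Jr" -> buffer=???????????Jr
Fragment 2: offset=0 data="KLxN" -> buffer=KLxN???????Jr
Fragment 3: offset=7 data="YmBY" -> buffer=KLxN???YmBYJr
Fragment 4: offset=4 data="wek" -> buffer=KLxNwekYmBYJr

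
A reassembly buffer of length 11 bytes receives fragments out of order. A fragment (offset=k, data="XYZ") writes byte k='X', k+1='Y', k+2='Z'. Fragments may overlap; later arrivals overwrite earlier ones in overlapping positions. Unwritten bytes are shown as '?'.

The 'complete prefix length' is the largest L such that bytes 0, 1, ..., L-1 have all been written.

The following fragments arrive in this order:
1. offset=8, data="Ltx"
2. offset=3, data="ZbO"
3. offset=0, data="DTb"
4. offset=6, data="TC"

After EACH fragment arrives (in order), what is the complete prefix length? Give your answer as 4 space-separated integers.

Fragment 1: offset=8 data="Ltx" -> buffer=????????Ltx -> prefix_len=0
Fragment 2: offset=3 data="ZbO" -> buffer=???ZbO??Ltx -> prefix_len=0
Fragment 3: offset=0 data="DTb" -> buffer=DTbZbO??Ltx -> prefix_len=6
Fragment 4: offset=6 data="TC" -> buffer=DTbZbOTCLtx -> prefix_len=11

Answer: 0 0 6 11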